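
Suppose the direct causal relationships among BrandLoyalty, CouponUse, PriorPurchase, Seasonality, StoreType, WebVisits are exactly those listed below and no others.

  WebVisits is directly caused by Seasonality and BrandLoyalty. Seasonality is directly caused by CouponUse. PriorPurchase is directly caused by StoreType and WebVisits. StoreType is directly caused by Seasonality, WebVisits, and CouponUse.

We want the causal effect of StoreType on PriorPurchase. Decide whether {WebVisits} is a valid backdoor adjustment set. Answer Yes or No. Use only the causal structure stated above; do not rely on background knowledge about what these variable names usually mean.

Backdoor paths from StoreType to PriorPurchase (paths whose first edge points into StoreType):
  P1: StoreType <- CouponUse -> Seasonality -> WebVisits -> PriorPurchase
  P2: StoreType <- Seasonality -> WebVisits -> PriorPurchase
  P3: StoreType <- WebVisits -> PriorPurchase
Condition 1 (no descendant of StoreType in the set): holds — descendants of StoreType are {PriorPurchase}; none are in {WebVisits}.
Condition 2 (every backdoor path blocked by {WebVisits}):
  P1: blocked at chain node WebVisits ∈ conditioning set.
  P2: blocked at chain node WebVisits ∈ conditioning set.
  P3: blocked at fork node WebVisits ∈ conditioning set.
{WebVisits} satisfies the backdoor criterion.

Yes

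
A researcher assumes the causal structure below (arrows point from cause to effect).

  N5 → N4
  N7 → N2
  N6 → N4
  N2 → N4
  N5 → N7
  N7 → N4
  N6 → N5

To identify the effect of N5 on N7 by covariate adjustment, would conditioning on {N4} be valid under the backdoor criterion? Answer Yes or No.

Backdoor paths from N5 to N7 (paths whose first edge points into N5):
  P1: N5 <- N6 -> N4 <- N7
  P2: N5 <- N6 -> N4 <- N2 <- N7
Condition 1 (no descendant of N5 in the set): FAILS — N4 is a descendant of N5.
Condition 2 (every backdoor path blocked by {N4}):
  P1: open — collider(s) N4 are conditioned on (or have a conditioned descendant) and no non-collider on the path is in the set.
  P2: open — collider(s) N4 are conditioned on (or have a conditioned descendant) and no non-collider on the path is in the set.
{N4} does not satisfy the backdoor criterion.

No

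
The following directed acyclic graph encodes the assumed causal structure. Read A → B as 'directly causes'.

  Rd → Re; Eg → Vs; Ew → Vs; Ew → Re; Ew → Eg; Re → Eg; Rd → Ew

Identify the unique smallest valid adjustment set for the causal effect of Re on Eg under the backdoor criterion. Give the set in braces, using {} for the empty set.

Variables eligible for adjustment (non-descendants of Re, excluding Re and Eg): {Ew, Rd}.
Backdoor paths from Re to Eg:
  P1: Re <- Rd -> Ew -> Eg
  P2: Re <- Rd -> Ew -> Vs <- Eg
  P3: Re <- Ew -> Eg
  P4: Re <- Ew -> Vs <- Eg
The empty set is not sufficient: P1 (Re <- Rd -> Ew -> Eg) has no collider blocking it and no conditioned non-collider, so it is open.
Try {Ew}:
  P1: blocked at chain node Ew ∈ conditioning set.
  P2: blocked at chain node Ew ∈ conditioning set.
  P3: blocked at fork node Ew ∈ conditioning set.
  P4: blocked at fork node Ew ∈ conditioning set.
{Ew} contains no descendant of Re and blocks every backdoor path.
No other singleton works — e.g. {Rd} leaves P3 open — so {Ew} is the unique smallest valid adjustment set.

{Ew}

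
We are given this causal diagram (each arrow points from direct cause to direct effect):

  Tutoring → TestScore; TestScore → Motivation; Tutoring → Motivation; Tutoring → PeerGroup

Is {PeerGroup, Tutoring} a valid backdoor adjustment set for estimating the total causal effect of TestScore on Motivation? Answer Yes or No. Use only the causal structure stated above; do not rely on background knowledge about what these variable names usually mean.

Yes

Backdoor paths from TestScore to Motivation (paths whose first edge points into TestScore):
  P1: TestScore <- Tutoring -> Motivation
Condition 1 (no descendant of TestScore in the set): holds — descendants of TestScore are {Motivation}; none are in {PeerGroup, Tutoring}.
Condition 2 (every backdoor path blocked by {PeerGroup, Tutoring}):
  P1: blocked at fork node Tutoring ∈ conditioning set.
{PeerGroup, Tutoring} satisfies the backdoor criterion.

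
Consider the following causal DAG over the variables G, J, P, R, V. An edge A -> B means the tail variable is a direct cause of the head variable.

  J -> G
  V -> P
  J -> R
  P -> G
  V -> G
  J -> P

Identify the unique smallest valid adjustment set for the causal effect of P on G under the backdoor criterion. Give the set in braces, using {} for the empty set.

Variables eligible for adjustment (non-descendants of P, excluding P and G): {J, R, V}.
Backdoor paths from P to G:
  P1: P <- V -> G
  P2: P <- J -> G
The empty set is not sufficient: P1 (P <- V -> G) has no collider blocking it and no conditioned non-collider, so it is open.
Try {J, V}:
  P1: blocked at fork node V ∈ conditioning set.
  P2: blocked at fork node J ∈ conditioning set.
{J, V} contains no descendant of P and blocks every backdoor path.
Every element of {J, V} is needed (dropping J leaves P2 open; dropping V leaves P1 open), so no proper subset is valid.
Among all size-2 subsets of the eligible variables, only {J, V} blocks every backdoor path, so it is the unique smallest valid adjustment set.

{J, V}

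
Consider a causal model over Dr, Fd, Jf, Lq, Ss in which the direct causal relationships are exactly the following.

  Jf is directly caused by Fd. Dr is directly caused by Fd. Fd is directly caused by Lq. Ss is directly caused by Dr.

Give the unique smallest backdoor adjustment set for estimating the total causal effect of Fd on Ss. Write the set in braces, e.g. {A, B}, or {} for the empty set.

Variables eligible for adjustment (non-descendants of Fd, excluding Fd and Ss): {Lq}.
Backdoor paths from Fd to Ss:
  (none)
With no backdoor paths the empty set already satisfies the criterion, and it is trivially minimal.

{}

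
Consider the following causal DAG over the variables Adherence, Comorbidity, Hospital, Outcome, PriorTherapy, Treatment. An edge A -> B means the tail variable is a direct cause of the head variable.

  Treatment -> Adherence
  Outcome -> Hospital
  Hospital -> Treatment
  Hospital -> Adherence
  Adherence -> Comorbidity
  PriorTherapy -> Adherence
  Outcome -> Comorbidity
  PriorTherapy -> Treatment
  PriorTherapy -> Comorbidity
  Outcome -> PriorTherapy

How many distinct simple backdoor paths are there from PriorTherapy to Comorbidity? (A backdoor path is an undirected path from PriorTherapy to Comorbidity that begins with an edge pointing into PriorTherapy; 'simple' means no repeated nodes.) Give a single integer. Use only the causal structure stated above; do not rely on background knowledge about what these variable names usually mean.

3

A backdoor path from PriorTherapy to Comorbidity is any simple undirected path whose first edge points into PriorTherapy (i.e. leaves PriorTherapy via a parent).
Parents of PriorTherapy: {Outcome}.
Enumerating:
  P1: PriorTherapy <- Outcome -> Hospital -> Treatment -> Adherence -> Comorbidity
  P2: PriorTherapy <- Outcome -> Hospital -> Adherence -> Comorbidity
  P3: PriorTherapy <- Outcome -> Comorbidity
That exhausts the simple backdoor paths. Count: 3.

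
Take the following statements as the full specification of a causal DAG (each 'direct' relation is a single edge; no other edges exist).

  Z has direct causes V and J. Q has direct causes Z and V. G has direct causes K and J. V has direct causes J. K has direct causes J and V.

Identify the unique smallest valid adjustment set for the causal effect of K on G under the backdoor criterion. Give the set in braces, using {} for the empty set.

Variables eligible for adjustment (non-descendants of K, excluding K and G): {J, Q, V, Z}.
Backdoor paths from K to G:
  P1: K <- J -> G
  P2: K <- V <- J -> G
  P3: K <- V -> Z <- J -> G
  P4: K <- V -> Q <- Z <- J -> G
The empty set is not sufficient: P1 (K <- J -> G) has no collider blocking it and no conditioned non-collider, so it is open.
Try {J}:
  P1: blocked at fork node J ∈ conditioning set.
  P2: blocked at fork node J ∈ conditioning set.
  P3: blocked at collider Z (neither it nor any descendant is in the conditioning set).
  P4: blocked at collider Q (neither it nor any descendant is in the conditioning set).
{J} contains no descendant of K and blocks every backdoor path.
No other singleton works — e.g. {V} leaves P1 open — so {J} is the unique smallest valid adjustment set.

{J}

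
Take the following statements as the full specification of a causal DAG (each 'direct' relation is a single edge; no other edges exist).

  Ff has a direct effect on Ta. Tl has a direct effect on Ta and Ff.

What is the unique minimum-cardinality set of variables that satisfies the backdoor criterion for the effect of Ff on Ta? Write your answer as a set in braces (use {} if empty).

Variables eligible for adjustment (non-descendants of Ff, excluding Ff and Ta): {Tl}.
Backdoor paths from Ff to Ta:
  P1: Ff <- Tl -> Ta
The empty set is not sufficient: P1 (Ff <- Tl -> Ta) has no collider blocking it and no conditioned non-collider, so it is open.
Try {Tl}:
  P1: blocked at fork node Tl ∈ conditioning set.
{Tl} contains no descendant of Ff and blocks every backdoor path.
{Tl} is the unique smallest valid adjustment set.

{Tl}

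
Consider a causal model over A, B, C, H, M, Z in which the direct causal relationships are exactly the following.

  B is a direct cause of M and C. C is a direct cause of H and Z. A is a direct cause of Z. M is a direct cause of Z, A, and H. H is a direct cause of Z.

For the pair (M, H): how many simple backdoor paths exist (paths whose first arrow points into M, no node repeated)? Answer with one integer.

A backdoor path from M to H is any simple undirected path whose first edge points into M (i.e. leaves M via a parent).
Parents of M: {B}.
Enumerating:
  P1: M <- B -> C -> H
  P2: M <- B -> C -> Z <- H
That exhausts the simple backdoor paths. Count: 2.

2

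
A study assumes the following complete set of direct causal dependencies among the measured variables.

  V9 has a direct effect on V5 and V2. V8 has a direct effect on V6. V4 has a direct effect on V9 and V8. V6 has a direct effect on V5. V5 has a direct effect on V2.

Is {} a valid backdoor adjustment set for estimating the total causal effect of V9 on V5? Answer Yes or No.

Backdoor paths from V9 to V5 (paths whose first edge points into V9):
  P1: V9 <- V4 -> V8 -> V6 -> V5
Condition 1 (no descendant of V9 in the set): holds — descendants of V9 are {V2, V5}; none are in {}.
Condition 2 (every backdoor path blocked by {}):
  P1: open — no interior node is in the conditioning set.
{} does not satisfy the backdoor criterion.

No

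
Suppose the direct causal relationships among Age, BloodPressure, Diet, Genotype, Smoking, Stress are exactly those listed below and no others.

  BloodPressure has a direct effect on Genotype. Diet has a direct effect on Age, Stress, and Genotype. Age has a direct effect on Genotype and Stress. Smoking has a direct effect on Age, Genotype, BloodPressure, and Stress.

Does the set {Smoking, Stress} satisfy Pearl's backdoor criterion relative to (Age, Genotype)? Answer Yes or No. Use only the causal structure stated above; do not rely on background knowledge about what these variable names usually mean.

Backdoor paths from Age to Genotype (paths whose first edge points into Age):
  P1: Age <- Diet -> Stress <- Smoking -> BloodPressure -> Genotype
  P2: Age <- Diet -> Stress <- Smoking -> Genotype
  P3: Age <- Diet -> Genotype
  P4: Age <- Smoking -> Stress <- Diet -> Genotype
  P5: Age <- Smoking -> BloodPressure -> Genotype
  P6: Age <- Smoking -> Genotype
Condition 1 (no descendant of Age in the set): FAILS — Stress is a descendant of Age.
Condition 2 (every backdoor path blocked by {Smoking, Stress}):
  P1: blocked at fork node Smoking ∈ conditioning set.
  P2: blocked at fork node Smoking ∈ conditioning set.
  P3: open — no interior node is in the conditioning set.
  P4: blocked at fork node Smoking ∈ conditioning set.
  P5: blocked at fork node Smoking ∈ conditioning set.
  P6: blocked at fork node Smoking ∈ conditioning set.
{Smoking, Stress} does not satisfy the backdoor criterion.

No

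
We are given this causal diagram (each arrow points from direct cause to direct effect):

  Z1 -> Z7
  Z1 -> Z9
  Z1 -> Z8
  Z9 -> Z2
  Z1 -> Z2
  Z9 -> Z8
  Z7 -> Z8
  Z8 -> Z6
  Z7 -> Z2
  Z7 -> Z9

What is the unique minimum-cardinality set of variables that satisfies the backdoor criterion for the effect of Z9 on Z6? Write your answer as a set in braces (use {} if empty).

Variables eligible for adjustment (non-descendants of Z9, excluding Z9 and Z6): {Z1, Z7}.
Backdoor paths from Z9 to Z6:
  P1: Z9 <- Z1 -> Z7 -> Z8 -> Z6
  P2: Z9 <- Z1 -> Z8 -> Z6
  P3: Z9 <- Z1 -> Z2 <- Z7 -> Z8 -> Z6
  P4: Z9 <- Z7 <- Z1 -> Z8 -> Z6
  P5: Z9 <- Z7 -> Z8 -> Z6
  P6: Z9 <- Z7 -> Z2 <- Z1 -> Z8 -> Z6
The empty set is not sufficient: P1 (Z9 <- Z1 -> Z7 -> Z8 -> Z6) has no collider blocking it and no conditioned non-collider, so it is open.
Try {Z1, Z7}:
  P1: blocked at fork node Z1 ∈ conditioning set.
  P2: blocked at fork node Z1 ∈ conditioning set.
  P3: blocked at fork node Z1 ∈ conditioning set.
  P4: blocked at chain node Z7 ∈ conditioning set.
  P5: blocked at fork node Z7 ∈ conditioning set.
  P6: blocked at fork node Z7 ∈ conditioning set.
{Z1, Z7} contains no descendant of Z9 and blocks every backdoor path.
Every element of {Z1, Z7} is needed (dropping Z1 leaves P2 open; dropping Z7 leaves P5 open), so no proper subset is valid.
Among all size-2 subsets of the eligible variables, only {Z1, Z7} blocks every backdoor path, so it is the unique smallest valid adjustment set.

{Z1, Z7}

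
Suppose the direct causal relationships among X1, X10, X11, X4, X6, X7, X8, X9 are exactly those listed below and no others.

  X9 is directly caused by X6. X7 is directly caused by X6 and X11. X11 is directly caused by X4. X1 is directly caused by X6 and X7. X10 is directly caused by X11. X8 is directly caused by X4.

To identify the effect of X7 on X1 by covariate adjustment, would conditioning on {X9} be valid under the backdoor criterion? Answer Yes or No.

No

Backdoor paths from X7 to X1 (paths whose first edge points into X7):
  P1: X7 <- X6 -> X1
Condition 1 (no descendant of X7 in the set): holds — descendants of X7 are {X1}; none are in {X9}.
Condition 2 (every backdoor path blocked by {X9}):
  P1: open — no interior node is in the conditioning set.
{X9} does not satisfy the backdoor criterion.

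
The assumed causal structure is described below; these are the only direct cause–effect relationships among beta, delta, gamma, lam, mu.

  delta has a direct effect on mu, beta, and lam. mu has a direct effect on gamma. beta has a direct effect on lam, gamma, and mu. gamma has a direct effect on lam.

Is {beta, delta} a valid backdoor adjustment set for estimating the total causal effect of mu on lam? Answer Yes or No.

Backdoor paths from mu to lam (paths whose first edge points into mu):
  P1: mu <- delta -> beta -> gamma -> lam
  P2: mu <- delta -> beta -> lam
  P3: mu <- delta -> lam
  P4: mu <- beta <- delta -> lam
  P5: mu <- beta -> gamma -> lam
  P6: mu <- beta -> lam
Condition 1 (no descendant of mu in the set): holds — descendants of mu are {gamma, lam}; none are in {beta, delta}.
Condition 2 (every backdoor path blocked by {beta, delta}):
  P1: blocked at fork node delta ∈ conditioning set.
  P2: blocked at fork node delta ∈ conditioning set.
  P3: blocked at fork node delta ∈ conditioning set.
  P4: blocked at chain node beta ∈ conditioning set.
  P5: blocked at fork node beta ∈ conditioning set.
  P6: blocked at fork node beta ∈ conditioning set.
{beta, delta} satisfies the backdoor criterion.

Yes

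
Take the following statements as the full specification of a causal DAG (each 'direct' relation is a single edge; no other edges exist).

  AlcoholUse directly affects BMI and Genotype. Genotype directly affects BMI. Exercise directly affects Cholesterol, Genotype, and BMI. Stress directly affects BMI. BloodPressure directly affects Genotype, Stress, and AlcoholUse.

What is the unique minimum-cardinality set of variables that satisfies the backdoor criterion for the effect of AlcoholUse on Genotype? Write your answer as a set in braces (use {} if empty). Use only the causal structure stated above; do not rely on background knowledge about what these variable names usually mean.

{BloodPressure}

Variables eligible for adjustment (non-descendants of AlcoholUse, excluding AlcoholUse and Genotype): {BloodPressure, Cholesterol, Exercise, Stress}.
Backdoor paths from AlcoholUse to Genotype:
  P1: AlcoholUse <- BloodPressure -> Stress -> BMI <- Exercise -> Genotype
  P2: AlcoholUse <- BloodPressure -> Stress -> BMI <- Genotype
  P3: AlcoholUse <- BloodPressure -> Genotype
The empty set is not sufficient: P3 (AlcoholUse <- BloodPressure -> Genotype) has no collider blocking it and no conditioned non-collider, so it is open.
Try {BloodPressure}:
  P1: blocked at fork node BloodPressure ∈ conditioning set.
  P2: blocked at fork node BloodPressure ∈ conditioning set.
  P3: blocked at fork node BloodPressure ∈ conditioning set.
{BloodPressure} contains no descendant of AlcoholUse and blocks every backdoor path.
No other singleton works — e.g. {Exercise} leaves P3 open — so {BloodPressure} is the unique smallest valid adjustment set.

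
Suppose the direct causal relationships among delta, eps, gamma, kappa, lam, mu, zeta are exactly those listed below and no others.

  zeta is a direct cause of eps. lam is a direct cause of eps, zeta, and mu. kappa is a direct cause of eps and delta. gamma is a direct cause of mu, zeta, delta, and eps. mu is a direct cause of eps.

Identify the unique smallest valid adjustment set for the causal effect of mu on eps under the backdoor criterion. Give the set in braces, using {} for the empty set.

Variables eligible for adjustment (non-descendants of mu, excluding mu and eps): {delta, gamma, kappa, lam, zeta}.
Backdoor paths from mu to eps:
  P1: mu <- gamma -> zeta <- lam -> eps
  P2: mu <- gamma -> zeta -> eps
  P3: mu <- gamma -> delta <- kappa -> eps
  P4: mu <- gamma -> eps
  P5: mu <- lam -> zeta <- gamma -> delta <- kappa -> eps
  P6: mu <- lam -> zeta <- gamma -> eps
  P7: mu <- lam -> zeta -> eps
  P8: mu <- lam -> eps
The empty set is not sufficient: P2 (mu <- gamma -> zeta -> eps) has no collider blocking it and no conditioned non-collider, so it is open.
Try {gamma, lam}:
  P1: blocked at fork node gamma ∈ conditioning set.
  P2: blocked at fork node gamma ∈ conditioning set.
  P3: blocked at fork node gamma ∈ conditioning set.
  P4: blocked at fork node gamma ∈ conditioning set.
  P5: blocked at fork node lam ∈ conditioning set.
  P6: blocked at fork node lam ∈ conditioning set.
  P7: blocked at fork node lam ∈ conditioning set.
  P8: blocked at fork node lam ∈ conditioning set.
{gamma, lam} contains no descendant of mu and blocks every backdoor path.
Every element of {gamma, lam} is needed (dropping gamma leaves P2 open; dropping lam leaves P7 open), so no proper subset is valid.
Among all size-2 subsets of the eligible variables, only {gamma, lam} blocks every backdoor path, so it is the unique smallest valid adjustment set.

{gamma, lam}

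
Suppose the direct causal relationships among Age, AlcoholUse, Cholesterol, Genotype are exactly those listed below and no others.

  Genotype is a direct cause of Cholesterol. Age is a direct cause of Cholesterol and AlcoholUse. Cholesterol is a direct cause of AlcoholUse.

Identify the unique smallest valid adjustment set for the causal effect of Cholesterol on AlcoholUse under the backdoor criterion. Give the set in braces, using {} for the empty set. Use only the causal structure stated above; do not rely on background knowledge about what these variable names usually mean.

{Age}

Variables eligible for adjustment (non-descendants of Cholesterol, excluding Cholesterol and AlcoholUse): {Age, Genotype}.
Backdoor paths from Cholesterol to AlcoholUse:
  P1: Cholesterol <- Age -> AlcoholUse
The empty set is not sufficient: P1 (Cholesterol <- Age -> AlcoholUse) has no collider blocking it and no conditioned non-collider, so it is open.
Try {Age}:
  P1: blocked at fork node Age ∈ conditioning set.
{Age} contains no descendant of Cholesterol and blocks every backdoor path.
No other singleton works — e.g. {Genotype} leaves P1 open — so {Age} is the unique smallest valid adjustment set.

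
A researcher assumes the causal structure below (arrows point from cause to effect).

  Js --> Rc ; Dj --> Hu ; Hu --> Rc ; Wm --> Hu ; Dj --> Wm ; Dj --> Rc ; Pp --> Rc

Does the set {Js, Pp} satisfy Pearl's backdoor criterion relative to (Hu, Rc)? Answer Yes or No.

Backdoor paths from Hu to Rc (paths whose first edge points into Hu):
  P1: Hu <- Dj -> Rc
  P2: Hu <- Wm <- Dj -> Rc
Condition 1 (no descendant of Hu in the set): holds — descendants of Hu are {Rc}; none are in {Js, Pp}.
Condition 2 (every backdoor path blocked by {Js, Pp}):
  P1: open — no interior node is in the conditioning set.
  P2: open — no interior node is in the conditioning set.
{Js, Pp} does not satisfy the backdoor criterion.

No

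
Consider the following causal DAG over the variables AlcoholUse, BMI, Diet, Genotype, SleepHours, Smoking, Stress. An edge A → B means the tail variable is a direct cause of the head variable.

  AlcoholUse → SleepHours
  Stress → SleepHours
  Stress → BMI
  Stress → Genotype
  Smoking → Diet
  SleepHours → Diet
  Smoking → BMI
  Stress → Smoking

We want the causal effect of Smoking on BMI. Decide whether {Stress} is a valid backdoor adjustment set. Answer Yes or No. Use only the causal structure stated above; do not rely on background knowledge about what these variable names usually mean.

Backdoor paths from Smoking to BMI (paths whose first edge points into Smoking):
  P1: Smoking <- Stress -> BMI
Condition 1 (no descendant of Smoking in the set): holds — descendants of Smoking are {BMI, Diet}; none are in {Stress}.
Condition 2 (every backdoor path blocked by {Stress}):
  P1: blocked at fork node Stress ∈ conditioning set.
{Stress} satisfies the backdoor criterion.

Yes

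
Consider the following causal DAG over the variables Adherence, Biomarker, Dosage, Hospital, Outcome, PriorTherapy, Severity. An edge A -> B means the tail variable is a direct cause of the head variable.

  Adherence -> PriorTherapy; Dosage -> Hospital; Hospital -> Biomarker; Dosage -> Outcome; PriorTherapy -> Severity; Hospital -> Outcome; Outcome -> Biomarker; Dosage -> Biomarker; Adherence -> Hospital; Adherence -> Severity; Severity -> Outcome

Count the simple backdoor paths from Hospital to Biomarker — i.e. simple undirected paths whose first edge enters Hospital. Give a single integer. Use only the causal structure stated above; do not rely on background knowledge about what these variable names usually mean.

6

A backdoor path from Hospital to Biomarker is any simple undirected path whose first edge points into Hospital (i.e. leaves Hospital via a parent).
Parents of Hospital: {Adherence, Dosage}.
Enumerating:
  P1: Hospital <- Adherence -> PriorTherapy -> Severity -> Outcome <- Dosage -> Biomarker
  P2: Hospital <- Adherence -> PriorTherapy -> Severity -> Outcome -> Biomarker
  P3: Hospital <- Adherence -> Severity -> Outcome <- Dosage -> Biomarker
  P4: Hospital <- Adherence -> Severity -> Outcome -> Biomarker
  P5: Hospital <- Dosage -> Outcome -> Biomarker
  P6: Hospital <- Dosage -> Biomarker
That exhausts the simple backdoor paths. Count: 6.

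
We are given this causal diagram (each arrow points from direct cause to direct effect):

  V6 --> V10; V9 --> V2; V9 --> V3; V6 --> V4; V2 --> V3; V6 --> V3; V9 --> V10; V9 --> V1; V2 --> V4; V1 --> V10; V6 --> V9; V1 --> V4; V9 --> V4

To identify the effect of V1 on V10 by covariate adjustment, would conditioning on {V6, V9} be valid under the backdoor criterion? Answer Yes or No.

Yes

Backdoor paths from V1 to V10 (paths whose first edge points into V1):
  P1: V1 <- V9 <- V6 -> V10
  P2: V1 <- V9 -> V2 -> V3 <- V6 -> V10
  P3: V1 <- V9 -> V2 -> V4 <- V6 -> V10
  P4: V1 <- V9 -> V3 <- V6 -> V10
  P5: V1 <- V9 -> V3 <- V2 -> V4 <- V6 -> V10
  P6: V1 <- V9 -> V10
  P7: V1 <- V9 -> V4 <- V6 -> V10
  P8: V1 <- V9 -> V4 <- V2 -> V3 <- V6 -> V10
Condition 1 (no descendant of V1 in the set): holds — descendants of V1 are {V10, V4}; none are in {V6, V9}.
Condition 2 (every backdoor path blocked by {V6, V9}):
  P1: blocked at chain node V9 ∈ conditioning set.
  P2: blocked at fork node V9 ∈ conditioning set.
  P3: blocked at fork node V9 ∈ conditioning set.
  P4: blocked at fork node V9 ∈ conditioning set.
  P5: blocked at fork node V9 ∈ conditioning set.
  P6: blocked at fork node V9 ∈ conditioning set.
  P7: blocked at fork node V9 ∈ conditioning set.
  P8: blocked at fork node V9 ∈ conditioning set.
{V6, V9} satisfies the backdoor criterion.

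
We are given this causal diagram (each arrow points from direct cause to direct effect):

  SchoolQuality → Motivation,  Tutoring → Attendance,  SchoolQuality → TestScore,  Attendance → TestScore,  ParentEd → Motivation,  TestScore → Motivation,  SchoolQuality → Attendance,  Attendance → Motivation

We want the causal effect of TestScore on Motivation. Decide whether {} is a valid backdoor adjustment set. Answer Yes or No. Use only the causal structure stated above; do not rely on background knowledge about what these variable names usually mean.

Backdoor paths from TestScore to Motivation (paths whose first edge points into TestScore):
  P1: TestScore <- SchoolQuality -> Attendance -> Motivation
  P2: TestScore <- SchoolQuality -> Motivation
  P3: TestScore <- Attendance <- SchoolQuality -> Motivation
  P4: TestScore <- Attendance -> Motivation
Condition 1 (no descendant of TestScore in the set): holds — descendants of TestScore are {Motivation}; none are in {}.
Condition 2 (every backdoor path blocked by {}):
  P1: open — no interior node is in the conditioning set.
  P2: open — no interior node is in the conditioning set.
  P3: open — no interior node is in the conditioning set.
  P4: open — no interior node is in the conditioning set.
{} does not satisfy the backdoor criterion.

No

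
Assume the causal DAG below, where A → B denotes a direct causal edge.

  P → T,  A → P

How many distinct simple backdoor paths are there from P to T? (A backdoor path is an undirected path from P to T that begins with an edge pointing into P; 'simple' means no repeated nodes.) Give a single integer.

A backdoor path from P to T is any simple undirected path whose first edge points into P (i.e. leaves P via a parent).
Parents of P: {A}.
No simple path from any parent of P reaches T without revisiting P, so there are no backdoor paths.

0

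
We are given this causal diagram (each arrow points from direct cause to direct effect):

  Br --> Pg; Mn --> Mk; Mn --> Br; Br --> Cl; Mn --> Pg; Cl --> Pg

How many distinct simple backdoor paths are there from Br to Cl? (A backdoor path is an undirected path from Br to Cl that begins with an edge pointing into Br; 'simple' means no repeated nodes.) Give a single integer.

A backdoor path from Br to Cl is any simple undirected path whose first edge points into Br (i.e. leaves Br via a parent).
Parents of Br: {Mn}.
Enumerating:
  P1: Br <- Mn -> Pg <- Cl
That exhausts the simple backdoor paths. Count: 1.

1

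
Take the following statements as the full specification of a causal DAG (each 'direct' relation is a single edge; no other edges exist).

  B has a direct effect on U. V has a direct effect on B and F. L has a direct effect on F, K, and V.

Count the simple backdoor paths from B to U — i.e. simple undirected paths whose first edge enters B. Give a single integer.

0

A backdoor path from B to U is any simple undirected path whose first edge points into B (i.e. leaves B via a parent).
Parents of B: {V}.
No simple path from any parent of B reaches U without revisiting B, so there are no backdoor paths.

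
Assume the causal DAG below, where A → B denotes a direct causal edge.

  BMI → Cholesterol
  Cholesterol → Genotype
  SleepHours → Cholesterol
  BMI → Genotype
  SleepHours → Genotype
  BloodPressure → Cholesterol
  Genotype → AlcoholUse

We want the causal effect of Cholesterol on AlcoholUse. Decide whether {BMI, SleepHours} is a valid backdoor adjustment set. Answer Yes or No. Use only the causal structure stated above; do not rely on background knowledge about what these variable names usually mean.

Yes

Backdoor paths from Cholesterol to AlcoholUse (paths whose first edge points into Cholesterol):
  P1: Cholesterol <- SleepHours -> Genotype -> AlcoholUse
  P2: Cholesterol <- BMI -> Genotype -> AlcoholUse
Condition 1 (no descendant of Cholesterol in the set): holds — descendants of Cholesterol are {AlcoholUse, Genotype}; none are in {BMI, SleepHours}.
Condition 2 (every backdoor path blocked by {BMI, SleepHours}):
  P1: blocked at fork node SleepHours ∈ conditioning set.
  P2: blocked at fork node BMI ∈ conditioning set.
{BMI, SleepHours} satisfies the backdoor criterion.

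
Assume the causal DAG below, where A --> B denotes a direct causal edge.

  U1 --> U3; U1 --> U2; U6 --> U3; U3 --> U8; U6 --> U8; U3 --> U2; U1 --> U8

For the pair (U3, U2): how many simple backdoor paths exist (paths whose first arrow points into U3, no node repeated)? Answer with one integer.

A backdoor path from U3 to U2 is any simple undirected path whose first edge points into U3 (i.e. leaves U3 via a parent).
Parents of U3: {U1, U6}.
Enumerating:
  P1: U3 <- U1 -> U2
  P2: U3 <- U6 -> U8 <- U1 -> U2
That exhausts the simple backdoor paths. Count: 2.

2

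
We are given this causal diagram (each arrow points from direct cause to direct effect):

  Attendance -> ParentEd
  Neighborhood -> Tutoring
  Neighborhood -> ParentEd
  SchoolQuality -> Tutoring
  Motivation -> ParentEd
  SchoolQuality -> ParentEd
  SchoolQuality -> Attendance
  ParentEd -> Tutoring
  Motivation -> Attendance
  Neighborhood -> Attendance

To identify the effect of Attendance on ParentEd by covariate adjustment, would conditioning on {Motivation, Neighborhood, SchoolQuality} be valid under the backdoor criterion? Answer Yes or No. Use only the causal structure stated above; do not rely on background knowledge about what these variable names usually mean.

Backdoor paths from Attendance to ParentEd (paths whose first edge points into Attendance):
  P1: Attendance <- Neighborhood -> ParentEd
  P2: Attendance <- Neighborhood -> Tutoring <- SchoolQuality -> ParentEd
  P3: Attendance <- Neighborhood -> Tutoring <- ParentEd
  P4: Attendance <- Motivation -> ParentEd
  P5: Attendance <- SchoolQuality -> ParentEd
  P6: Attendance <- SchoolQuality -> Tutoring <- Neighborhood -> ParentEd
  P7: Attendance <- SchoolQuality -> Tutoring <- ParentEd
Condition 1 (no descendant of Attendance in the set): holds — descendants of Attendance are {ParentEd, Tutoring}; none are in {Motivation, Neighborhood, SchoolQuality}.
Condition 2 (every backdoor path blocked by {Motivation, Neighborhood, SchoolQuality}):
  P1: blocked at fork node Neighborhood ∈ conditioning set.
  P2: blocked at fork node Neighborhood ∈ conditioning set.
  P3: blocked at fork node Neighborhood ∈ conditioning set.
  P4: blocked at fork node Motivation ∈ conditioning set.
  P5: blocked at fork node SchoolQuality ∈ conditioning set.
  P6: blocked at fork node SchoolQuality ∈ conditioning set.
  P7: blocked at fork node SchoolQuality ∈ conditioning set.
{Motivation, Neighborhood, SchoolQuality} satisfies the backdoor criterion.

Yes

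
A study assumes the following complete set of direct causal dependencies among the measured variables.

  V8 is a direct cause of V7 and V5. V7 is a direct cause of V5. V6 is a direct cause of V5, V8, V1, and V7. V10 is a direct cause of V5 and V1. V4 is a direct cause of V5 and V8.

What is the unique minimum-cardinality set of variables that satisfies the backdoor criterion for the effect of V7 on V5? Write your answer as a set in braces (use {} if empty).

{V6, V8}

Variables eligible for adjustment (non-descendants of V7, excluding V7 and V5): {V1, V10, V4, V6, V8}.
Backdoor paths from V7 to V5:
  P1: V7 <- V6 -> V8 <- V4 -> V5
  P2: V7 <- V6 -> V8 -> V5
  P3: V7 <- V6 -> V5
  P4: V7 <- V6 -> V1 <- V10 -> V5
  P5: V7 <- V8 <- V4 -> V5
  P6: V7 <- V8 <- V6 -> V5
  P7: V7 <- V8 <- V6 -> V1 <- V10 -> V5
  P8: V7 <- V8 -> V5
The empty set is not sufficient: P2 (V7 <- V6 -> V8 -> V5) has no collider blocking it and no conditioned non-collider, so it is open.
Try {V6, V8}:
  P1: blocked at fork node V6 ∈ conditioning set.
  P2: blocked at fork node V6 ∈ conditioning set.
  P3: blocked at fork node V6 ∈ conditioning set.
  P4: blocked at fork node V6 ∈ conditioning set.
  P5: blocked at chain node V8 ∈ conditioning set.
  P6: blocked at chain node V8 ∈ conditioning set.
  P7: blocked at chain node V8 ∈ conditioning set.
  P8: blocked at fork node V8 ∈ conditioning set.
{V6, V8} contains no descendant of V7 and blocks every backdoor path.
Every element of {V6, V8} is needed (dropping V6 leaves P1 open; dropping V8 leaves P5 open), so no proper subset is valid.
Among all size-2 subsets of the eligible variables, only {V6, V8} blocks every backdoor path, so it is the unique smallest valid adjustment set.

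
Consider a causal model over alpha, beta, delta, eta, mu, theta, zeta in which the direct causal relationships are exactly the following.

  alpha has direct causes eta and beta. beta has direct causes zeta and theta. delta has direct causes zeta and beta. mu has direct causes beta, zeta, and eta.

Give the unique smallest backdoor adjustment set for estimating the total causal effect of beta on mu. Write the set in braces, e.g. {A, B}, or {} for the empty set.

Variables eligible for adjustment (non-descendants of beta, excluding beta and mu): {eta, theta, zeta}.
Backdoor paths from beta to mu:
  P1: beta <- zeta -> mu
The empty set is not sufficient: P1 (beta <- zeta -> mu) has no collider blocking it and no conditioned non-collider, so it is open.
Try {zeta}:
  P1: blocked at fork node zeta ∈ conditioning set.
{zeta} contains no descendant of beta and blocks every backdoor path.
No other singleton works — e.g. {eta} leaves P1 open — so {zeta} is the unique smallest valid adjustment set.

{zeta}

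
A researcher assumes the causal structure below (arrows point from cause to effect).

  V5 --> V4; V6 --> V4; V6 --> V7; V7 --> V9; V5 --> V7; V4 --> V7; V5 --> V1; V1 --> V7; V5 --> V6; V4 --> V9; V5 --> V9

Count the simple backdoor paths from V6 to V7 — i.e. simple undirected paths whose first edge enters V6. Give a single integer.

A backdoor path from V6 to V7 is any simple undirected path whose first edge points into V6 (i.e. leaves V6 via a parent).
Parents of V6: {V5}.
Enumerating:
  P1: V6 <- V5 -> V4 -> V7
  P2: V6 <- V5 -> V4 -> V9 <- V7
  P3: V6 <- V5 -> V1 -> V7
  P4: V6 <- V5 -> V7
  P5: V6 <- V5 -> V9 <- V4 -> V7
  P6: V6 <- V5 -> V9 <- V7
That exhausts the simple backdoor paths. Count: 6.

6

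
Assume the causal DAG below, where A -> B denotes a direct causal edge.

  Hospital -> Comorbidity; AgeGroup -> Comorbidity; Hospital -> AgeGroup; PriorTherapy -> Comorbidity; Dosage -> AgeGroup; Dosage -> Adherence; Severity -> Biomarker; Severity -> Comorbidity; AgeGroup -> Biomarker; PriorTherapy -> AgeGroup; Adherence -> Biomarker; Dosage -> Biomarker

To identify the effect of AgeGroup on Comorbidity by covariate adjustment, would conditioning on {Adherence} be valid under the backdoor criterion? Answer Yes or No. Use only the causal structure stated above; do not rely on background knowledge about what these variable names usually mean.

No

Backdoor paths from AgeGroup to Comorbidity (paths whose first edge points into AgeGroup):
  P1: AgeGroup <- Dosage -> Adherence -> Biomarker <- Severity -> Comorbidity
  P2: AgeGroup <- Dosage -> Biomarker <- Severity -> Comorbidity
  P3: AgeGroup <- PriorTherapy -> Comorbidity
  P4: AgeGroup <- Hospital -> Comorbidity
Condition 1 (no descendant of AgeGroup in the set): holds — descendants of AgeGroup are {Biomarker, Comorbidity}; none are in {Adherence}.
Condition 2 (every backdoor path blocked by {Adherence}):
  P1: blocked at chain node Adherence ∈ conditioning set.
  P2: blocked at collider Biomarker (neither it nor any descendant is in the conditioning set).
  P3: open — no interior node is in the conditioning set.
  P4: open — no interior node is in the conditioning set.
{Adherence} does not satisfy the backdoor criterion.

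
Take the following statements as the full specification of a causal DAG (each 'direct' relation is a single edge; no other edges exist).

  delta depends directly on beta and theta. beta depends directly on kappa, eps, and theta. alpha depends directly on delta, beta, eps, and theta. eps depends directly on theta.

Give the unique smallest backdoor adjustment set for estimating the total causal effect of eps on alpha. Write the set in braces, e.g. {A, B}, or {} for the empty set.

Variables eligible for adjustment (non-descendants of eps, excluding eps and alpha): {kappa, theta}.
Backdoor paths from eps to alpha:
  P1: eps <- theta -> beta -> delta -> alpha
  P2: eps <- theta -> beta -> alpha
  P3: eps <- theta -> delta <- beta -> alpha
  P4: eps <- theta -> delta -> alpha
  P5: eps <- theta -> alpha
The empty set is not sufficient: P1 (eps <- theta -> beta -> delta -> alpha) has no collider blocking it and no conditioned non-collider, so it is open.
Try {theta}:
  P1: blocked at fork node theta ∈ conditioning set.
  P2: blocked at fork node theta ∈ conditioning set.
  P3: blocked at fork node theta ∈ conditioning set.
  P4: blocked at fork node theta ∈ conditioning set.
  P5: blocked at fork node theta ∈ conditioning set.
{theta} contains no descendant of eps and blocks every backdoor path.
No other singleton works — e.g. {kappa} leaves P1 open — so {theta} is the unique smallest valid adjustment set.

{theta}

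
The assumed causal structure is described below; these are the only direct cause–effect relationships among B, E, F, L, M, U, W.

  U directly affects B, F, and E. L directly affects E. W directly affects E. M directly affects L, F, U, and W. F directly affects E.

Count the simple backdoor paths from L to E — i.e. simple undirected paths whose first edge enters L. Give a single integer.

5

A backdoor path from L to E is any simple undirected path whose first edge points into L (i.e. leaves L via a parent).
Parents of L: {M}.
Enumerating:
  P1: L <- M -> U -> F -> E
  P2: L <- M -> U -> E
  P3: L <- M -> F <- U -> E
  P4: L <- M -> F -> E
  P5: L <- M -> W -> E
That exhausts the simple backdoor paths. Count: 5.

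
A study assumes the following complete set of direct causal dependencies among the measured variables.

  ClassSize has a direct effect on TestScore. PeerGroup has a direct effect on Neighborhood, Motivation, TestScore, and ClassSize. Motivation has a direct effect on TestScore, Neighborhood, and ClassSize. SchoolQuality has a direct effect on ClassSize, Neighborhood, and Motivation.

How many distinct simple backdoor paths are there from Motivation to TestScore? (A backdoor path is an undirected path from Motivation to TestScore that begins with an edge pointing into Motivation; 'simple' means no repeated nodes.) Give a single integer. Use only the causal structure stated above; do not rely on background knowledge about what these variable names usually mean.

A backdoor path from Motivation to TestScore is any simple undirected path whose first edge points into Motivation (i.e. leaves Motivation via a parent).
Parents of Motivation: {PeerGroup, SchoolQuality}.
Enumerating:
  P1: Motivation <- PeerGroup -> ClassSize -> TestScore
  P2: Motivation <- PeerGroup -> Neighborhood <- SchoolQuality -> ClassSize -> TestScore
  P3: Motivation <- PeerGroup -> TestScore
  P4: Motivation <- SchoolQuality -> ClassSize <- PeerGroup -> TestScore
  P5: Motivation <- SchoolQuality -> ClassSize -> TestScore
  P6: Motivation <- SchoolQuality -> Neighborhood <- PeerGroup -> ClassSize -> TestScore
  P7: Motivation <- SchoolQuality -> Neighborhood <- PeerGroup -> TestScore
That exhausts the simple backdoor paths. Count: 7.

7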